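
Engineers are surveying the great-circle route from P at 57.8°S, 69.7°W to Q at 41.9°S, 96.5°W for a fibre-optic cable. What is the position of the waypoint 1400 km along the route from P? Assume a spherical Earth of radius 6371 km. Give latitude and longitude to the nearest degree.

Convert each endpoint to a unit vector on the sphere (x = cos φ cos λ, y = cos φ sin λ, z = sin φ).
The central angle between the endpoints is δ = arccos(p₁·p₂) ≈ 0.405 rad (23.2°). The total great-circle distance is δ·R ≈ 0.405 × 6371 ≈ 2580 km, so the target fraction is f = 1400/2580 ≈ 0.543.
Interpolate at f ≈ 0.543 with slerp weights a = sin((1−f)δ)/sin δ ≈ 0.467, b = sin(fδ)/sin δ ≈ 0.553.
p = a·p₁ + b·p₂ ≈ (0.040, -0.643, -0.765); φ = arcsin(p_z) ≈ -49.91°, λ = atan2(p_y, p_x) ≈ -86.46°.

≈ 50°S, 86°W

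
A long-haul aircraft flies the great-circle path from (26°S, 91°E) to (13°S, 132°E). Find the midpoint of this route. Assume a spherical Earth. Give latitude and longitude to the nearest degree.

From cos δ = sin φ₁ sin φ₂ + cos φ₁ cos φ₂ cos Δλ, the central angle is δ ≈ 0.708 rad (40.6°).
Interpolate at f = 1/2 with slerp weights a = sin((1−f)δ)/sin δ ≈ 0.533, b = sin(fδ)/sin δ ≈ 0.533.
p = a·p₁ + b·p₂ ≈ (-0.356, 0.865, -0.354); φ = arcsin(p_z) ≈ -20.71°, λ = atan2(p_y, p_x) ≈ 112.36°.

≈ (21°S, 112°E)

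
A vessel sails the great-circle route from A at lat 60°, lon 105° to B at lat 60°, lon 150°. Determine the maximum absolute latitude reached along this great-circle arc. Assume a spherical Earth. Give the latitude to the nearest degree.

≈ 62°

The great circle lies in the plane with unit normal n̂ = (p₁ × p₂)/|p₁ × p₂|.
Here n̂_z ≈ +0.471; the vertex latitude is φ_max = arccos|n̂_z| ≈ 61.9°.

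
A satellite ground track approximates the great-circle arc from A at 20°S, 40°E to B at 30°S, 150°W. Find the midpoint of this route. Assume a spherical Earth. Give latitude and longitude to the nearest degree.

Convert each endpoint to a unit vector on the sphere (x = cos φ cos λ, y = cos φ sin λ, z = sin φ).
The central angle between the endpoints is δ = arccos(p₁·p₂) ≈ 2.253 rad (129.1°).
Interpolate at f = 1/2 with slerp weights a = sin((1−f)δ)/sin δ ≈ 1.163, b = sin(fδ)/sin δ ≈ 1.163.
p = a·p₁ + b·p₂ ≈ (-0.035, 0.199, -0.979); φ = arcsin(p_z) ≈ -78.35°, λ = atan2(p_y, p_x) ≈ 100.00°.

≈ 78°S, 100°E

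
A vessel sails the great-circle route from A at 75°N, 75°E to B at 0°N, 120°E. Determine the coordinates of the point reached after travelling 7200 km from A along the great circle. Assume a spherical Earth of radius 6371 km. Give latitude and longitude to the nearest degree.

≈ 14°N, 117°E

The haversine formula gives a central angle δ ≈ 1.387 rad (79.5°) between the endpoints. The total great-circle distance is δ·R ≈ 1.387 × 6371 ≈ 8835 km, so the target fraction is f = 7200/8835 ≈ 0.815.
Interpolate at f ≈ 0.815 with slerp weights a = sin((1−f)δ)/sin δ ≈ 0.258, b = sin(fδ)/sin δ ≈ 0.920.
p = a·p₁ + b·p₂ ≈ (-0.443, 0.861, 0.249); φ = arcsin(p_z) ≈ 14.44°, λ = atan2(p_y, p_x) ≈ 117.20°.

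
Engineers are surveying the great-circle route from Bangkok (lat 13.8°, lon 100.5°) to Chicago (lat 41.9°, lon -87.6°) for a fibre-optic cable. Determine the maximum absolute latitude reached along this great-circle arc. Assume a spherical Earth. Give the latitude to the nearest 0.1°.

The great circle lies in the plane with unit normal n̂ = (p₁ × p₂)/|p₁ × p₂|.
Here n̂_z ≈ +0.123; the vertex latitude is φ_max = arccos|n̂_z| ≈ 83.0°.
Check via Clairaut: cos φ_max = |cos φ₁| · sin C = cos(13.8°)·sin(7.3°) ≈ 0.123, again giving ≈ 83.0°.

≈ 83.0°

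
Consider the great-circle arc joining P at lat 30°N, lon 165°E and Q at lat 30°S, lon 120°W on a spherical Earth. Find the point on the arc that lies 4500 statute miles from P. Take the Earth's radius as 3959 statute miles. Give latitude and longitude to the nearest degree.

≈ lat 13°S, lon 144°W

Convert each endpoint to a unit vector on the sphere (x = cos φ cos λ, y = cos φ sin λ, z = sin φ).
The central angle between the endpoints is δ = arccos(p₁·p₂) ≈ 1.627 rad (93.2°). The total great-circle distance is δ·R ≈ 1.627 × 3959 ≈ 6440 mi, so the target fraction is f = 4500/6440 ≈ 0.699.
Interpolate at f ≈ 0.699 with slerp weights a = sin((1−f)δ)/sin δ ≈ 0.471, b = sin(fδ)/sin δ ≈ 0.909.
p = a·p₁ + b·p₂ ≈ (-0.788, -0.576, -0.219); φ = arcsin(p_z) ≈ -12.63°, λ = atan2(p_y, p_x) ≈ -143.84°.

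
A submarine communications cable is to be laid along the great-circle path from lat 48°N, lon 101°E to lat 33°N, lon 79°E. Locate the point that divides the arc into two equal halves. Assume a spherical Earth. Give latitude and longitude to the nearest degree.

≈ lat 41°N, lon 89°E

Convert each endpoint to a unit vector on the sphere (x = cos φ cos λ, y = cos φ sin λ, z = sin φ).
The central angle between the endpoints is δ = arccos(p₁·p₂) ≈ 0.390 rad (22.3°).
Interpolate at f = 1/2 with slerp weights a = sin((1−f)δ)/sin δ ≈ 0.510, b = sin(fδ)/sin δ ≈ 0.510.
p = a·p₁ + b·p₂ ≈ (0.016, 0.754, 0.656); φ = arcsin(p_z) ≈ 41.02°, λ = atan2(p_y, p_x) ≈ 88.75°.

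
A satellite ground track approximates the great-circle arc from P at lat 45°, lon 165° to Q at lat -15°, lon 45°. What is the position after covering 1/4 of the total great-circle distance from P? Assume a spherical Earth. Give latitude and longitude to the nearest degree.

Convert each endpoint to a unit vector on the sphere (x = cos φ cos λ, y = cos φ sin λ, z = sin φ).
The central angle between the endpoints is δ = arccos(p₁·p₂) ≈ 2.123 rad (121.6°).
Interpolate at f = 1/4 with slerp weights a = sin((1−f)δ)/sin δ ≈ 1.174, b = sin(fδ)/sin δ ≈ 0.595.
p = a·p₁ + b·p₂ ≈ (-0.396, 0.621, 0.676); φ = arcsin(p_z) ≈ 42.57°, λ = atan2(p_y, p_x) ≈ 122.52°.

≈ lat 43°, lon 123°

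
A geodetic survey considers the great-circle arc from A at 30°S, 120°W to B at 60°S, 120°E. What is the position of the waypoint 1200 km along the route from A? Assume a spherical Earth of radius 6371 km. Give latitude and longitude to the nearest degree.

≈ 40°S, 126°W

Convert each endpoint to a unit vector on the sphere (x = cos φ cos λ, y = cos φ sin λ, z = sin φ).
The central angle between the endpoints is δ = arccos(p₁·p₂) ≈ 1.353 rad (77.5°). The total great-circle distance is δ·R ≈ 1.353 × 6371 ≈ 8617 km, so the target fraction is f = 1200/8617 ≈ 0.139.
Interpolate at f ≈ 0.139 with slerp weights a = sin((1−f)δ)/sin δ ≈ 0.941, b = sin(fδ)/sin δ ≈ 0.192.
p = a·p₁ + b·p₂ ≈ (-0.455, -0.623, -0.636); φ = arcsin(p_z) ≈ -39.53°, λ = atan2(p_y, p_x) ≈ -126.18°.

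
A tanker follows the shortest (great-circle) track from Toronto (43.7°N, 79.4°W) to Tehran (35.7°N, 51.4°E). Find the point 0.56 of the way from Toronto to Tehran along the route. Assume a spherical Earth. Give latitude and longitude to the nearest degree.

Write both endpoints as unit vectors p₁, p₂ with components (cos φ cos λ, cos φ sin λ, sin φ).
The central angle between the endpoints is δ = arccos(p₁·p₂) ≈ 1.551 rad (88.9°).
Interpolate at f = 0.56 with slerp weights a = sin((1−f)δ)/sin δ ≈ 0.631, b = sin(fδ)/sin δ ≈ 0.764.
p = a·p₁ + b·p₂ ≈ (0.471, 0.036, 0.881); φ = arcsin(p_z) ≈ 61.82°, λ = atan2(p_y, p_x) ≈ 4.41°.

≈ 62°N, 4°E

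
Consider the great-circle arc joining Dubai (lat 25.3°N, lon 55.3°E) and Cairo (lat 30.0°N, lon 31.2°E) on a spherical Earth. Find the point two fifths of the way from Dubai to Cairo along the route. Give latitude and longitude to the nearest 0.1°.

The haversine formula gives a central angle δ ≈ 0.381 rad (21.8°) between the endpoints.
Interpolate at f = 2/5 with slerp weights a = sin((1−f)δ)/sin δ ≈ 0.609, b = sin(fδ)/sin δ ≈ 0.408.
p = a·p₁ + b·p₂ ≈ (0.616, 0.636, 0.465); φ = arcsin(p_z) ≈ 27.68°, λ = atan2(p_y, p_x) ≈ 45.92°.

≈ lat 27.7°N, lon 45.9°E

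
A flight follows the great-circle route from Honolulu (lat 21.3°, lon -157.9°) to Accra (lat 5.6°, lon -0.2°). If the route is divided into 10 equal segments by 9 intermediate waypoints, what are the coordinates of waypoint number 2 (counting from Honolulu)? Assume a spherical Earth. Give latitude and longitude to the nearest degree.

Write both endpoints as unit vectors p₁, p₂ with components (cos φ cos λ, cos φ sin λ, sin φ).
The central angle between the endpoints is δ = arccos(p₁·p₂) ≈ 2.536 rad (145.3°).
Interpolate at f = 2/10 with slerp weights a = sin((1−f)δ)/sin δ ≈ 1.576, b = sin(fδ)/sin δ ≈ 0.854.
p = a·p₁ + b·p₂ ≈ (-0.511, -0.556, 0.656); φ = arcsin(p_z) ≈ 41.00°, λ = atan2(p_y, p_x) ≈ -132.60°.

≈ lat 41°, lon -133°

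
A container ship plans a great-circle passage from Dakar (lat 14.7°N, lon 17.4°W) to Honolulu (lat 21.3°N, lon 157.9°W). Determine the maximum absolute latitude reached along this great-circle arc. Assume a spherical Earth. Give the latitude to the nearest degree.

≈ 44°N

The great circle lies in the plane with unit normal n̂ = (p₁ × p₂)/|p₁ × p₂|.
Here n̂_z ≈ -0.719; the vertex latitude is φ_max = arccos|n̂_z| ≈ 44.1°.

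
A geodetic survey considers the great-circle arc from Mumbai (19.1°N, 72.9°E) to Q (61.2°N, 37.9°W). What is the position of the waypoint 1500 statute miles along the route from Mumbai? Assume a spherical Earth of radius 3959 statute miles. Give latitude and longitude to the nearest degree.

Write both endpoints as unit vectors p₁, p₂ with components (cos φ cos λ, cos φ sin λ, sin φ).
The central angle between the endpoints is δ = arccos(p₁·p₂) ≈ 1.445 rad (82.8°). The total great-circle distance is δ·R ≈ 1.445 × 3959 ≈ 5722 mi, so the target fraction is f = 1500/5722 ≈ 0.262.
Interpolate at f ≈ 0.262 with slerp weights a = sin((1−f)δ)/sin δ ≈ 0.882, b = sin(fδ)/sin δ ≈ 0.373.
p = a·p₁ + b·p₂ ≈ (0.387, 0.687, 0.615); φ = arcsin(p_z) ≈ 37.98°, λ = atan2(p_y, p_x) ≈ 60.60°.

≈ (38°N, 61°E)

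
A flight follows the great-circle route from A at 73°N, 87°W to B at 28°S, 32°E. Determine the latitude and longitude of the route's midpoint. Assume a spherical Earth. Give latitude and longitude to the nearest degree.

From cos δ = sin φ₁ sin φ₂ + cos φ₁ cos φ₂ cos Δλ, the central angle is δ ≈ 2.182 rad (125.0°).
Interpolate at f = 1/2 with slerp weights a = sin((1−f)δ)/sin δ ≈ 1.084, b = sin(fδ)/sin δ ≈ 1.084.
p = a·p₁ + b·p₂ ≈ (0.828, 0.191, 0.527); φ = arcsin(p_z) ≈ 31.84°, λ = atan2(p_y, p_x) ≈ 12.97°.

≈ 32°N, 13°E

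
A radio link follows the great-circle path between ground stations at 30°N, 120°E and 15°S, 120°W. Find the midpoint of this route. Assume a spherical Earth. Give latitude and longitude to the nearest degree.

≈ 15°N, 175°W

Convert each endpoint to a unit vector on the sphere (x = cos φ cos λ, y = cos φ sin λ, z = sin φ).
The central angle between the endpoints is δ = arccos(p₁·p₂) ≈ 2.150 rad (123.2°).
Interpolate at f = 1/2 with slerp weights a = sin((1−f)δ)/sin δ ≈ 1.051, b = sin(fδ)/sin δ ≈ 1.051.
p = a·p₁ + b·p₂ ≈ (-0.963, -0.091, 0.254); φ = arcsin(p_z) ≈ 14.69°, λ = atan2(p_y, p_x) ≈ -174.60°.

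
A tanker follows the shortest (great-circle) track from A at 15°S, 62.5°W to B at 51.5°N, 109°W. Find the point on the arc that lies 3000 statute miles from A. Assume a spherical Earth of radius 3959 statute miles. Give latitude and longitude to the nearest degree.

Write both endpoints as unit vectors p₁, p₂ with components (cos φ cos λ, cos φ sin λ, sin φ).
The central angle between the endpoints is δ = arccos(p₁·p₂) ≈ 1.358 rad (77.8°). The total great-circle distance is δ·R ≈ 1.358 × 3959 ≈ 5376 mi, so the target fraction is f = 3000/5376 ≈ 0.558.
Interpolate at f ≈ 0.558 with slerp weights a = sin((1−f)δ)/sin δ ≈ 0.578, b = sin(fδ)/sin δ ≈ 0.703.
p = a·p₁ + b·p₂ ≈ (0.115, -0.909, 0.401); φ = arcsin(p_z) ≈ 23.63°, λ = atan2(p_y, p_x) ≈ -82.78°.

≈ 24°N, 83°W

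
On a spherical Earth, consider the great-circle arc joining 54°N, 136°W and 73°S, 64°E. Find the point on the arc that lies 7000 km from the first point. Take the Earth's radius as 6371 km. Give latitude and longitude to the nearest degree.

≈ 8°S, 151°W

Convert each endpoint to a unit vector on the sphere (x = cos φ cos λ, y = cos φ sin λ, z = sin φ).
The central angle between the endpoints is δ = arccos(p₁·p₂) ≈ 2.779 rad (159.3°). The total great-circle distance is δ·R ≈ 2.779 × 6371 ≈ 17708 km, so the target fraction is f = 7000/17708 ≈ 0.395.
Interpolate at f ≈ 0.395 with slerp weights a = sin((1−f)δ)/sin δ ≈ 2.806, b = sin(fδ)/sin δ ≈ 2.514.
p = a·p₁ + b·p₂ ≈ (-0.864, -0.485, -0.134); φ = arcsin(p_z) ≈ -7.72°, λ = atan2(p_y, p_x) ≈ -150.70°.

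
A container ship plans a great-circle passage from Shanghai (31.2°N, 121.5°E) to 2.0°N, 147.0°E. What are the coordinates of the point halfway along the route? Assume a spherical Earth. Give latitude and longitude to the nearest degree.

≈ 17°N, 135°E

Convert each endpoint to a unit vector on the sphere (x = cos φ cos λ, y = cos φ sin λ, z = sin φ).
The central angle between the endpoints is δ = arccos(p₁·p₂) ≈ 0.661 rad (37.8°).
Interpolate at f = 1/2 with slerp weights a = sin((1−f)δ)/sin δ ≈ 0.529, b = sin(fδ)/sin δ ≈ 0.529.
p = a·p₁ + b·p₂ ≈ (-0.679, 0.673, 0.292); φ = arcsin(p_z) ≈ 16.99°, λ = atan2(p_y, p_x) ≈ 135.26°.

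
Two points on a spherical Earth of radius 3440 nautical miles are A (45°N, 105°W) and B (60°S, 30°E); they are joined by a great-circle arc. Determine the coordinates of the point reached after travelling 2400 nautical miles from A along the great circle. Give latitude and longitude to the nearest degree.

≈ (13°N, 78°W)

Write both endpoints as unit vectors p₁, p₂ with components (cos φ cos λ, cos φ sin λ, sin φ).
The central angle between the endpoints is δ = arccos(p₁·p₂) ≈ 2.611 rad (149.6°). The total great-circle distance is δ·R ≈ 2.611 × 3440 ≈ 8981 nmi, so the target fraction is f = 2400/8981 ≈ 0.267.
Interpolate at f ≈ 0.267 with slerp weights a = sin((1−f)δ)/sin δ ≈ 1.861, b = sin(fδ)/sin δ ≈ 1.269.
p = a·p₁ + b·p₂ ≈ (0.209, -0.954, 0.217); φ = arcsin(p_z) ≈ 12.52°, λ = atan2(p_y, p_x) ≈ -77.64°.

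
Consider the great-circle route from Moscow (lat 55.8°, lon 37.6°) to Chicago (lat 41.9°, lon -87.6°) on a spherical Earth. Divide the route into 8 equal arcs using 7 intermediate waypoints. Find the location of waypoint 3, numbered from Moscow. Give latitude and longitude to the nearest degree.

≈ lat 69°, lon -16°

The haversine formula gives a central angle δ ≈ 1.254 rad (71.9°) between the endpoints.
Interpolate at f = 3/8 with slerp weights a = sin((1−f)δ)/sin δ ≈ 0.743, b = sin(fδ)/sin δ ≈ 0.477.
p = a·p₁ + b·p₂ ≈ (0.346, -0.100, 0.933); φ = arcsin(p_z) ≈ 68.91°, λ = atan2(p_y, p_x) ≈ -16.11°.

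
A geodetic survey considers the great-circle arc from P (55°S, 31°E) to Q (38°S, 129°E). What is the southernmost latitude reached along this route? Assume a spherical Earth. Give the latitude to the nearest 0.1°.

≈ 60.1°S

The great circle lies in the plane with unit normal n̂ = (p₁ × p₂)/|p₁ × p₂|.
Here n̂_z ≈ +0.499; the vertex latitude is φ_max = arccos|n̂_z| ≈ 60.1°.
Check via Clairaut: cos φ_max = |cos φ₁| · sin C = cos(55.0°)·sin(119.6°) ≈ 0.499, again giving ≈ 60.1°.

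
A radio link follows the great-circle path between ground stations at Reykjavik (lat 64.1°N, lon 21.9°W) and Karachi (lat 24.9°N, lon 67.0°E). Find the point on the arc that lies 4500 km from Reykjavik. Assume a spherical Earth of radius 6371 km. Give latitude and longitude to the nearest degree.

≈ lat 47°N, lon 49°E

Convert each endpoint to a unit vector on the sphere (x = cos φ cos λ, y = cos φ sin λ, z = sin φ).
The central angle between the endpoints is δ = arccos(p₁·p₂) ≈ 1.174 rad (67.3°). The total great-circle distance is δ·R ≈ 1.174 × 6371 ≈ 7480 km, so the target fraction is f = 4500/7480 ≈ 0.602.
Interpolate at f ≈ 0.602 with slerp weights a = sin((1−f)δ)/sin δ ≈ 0.489, b = sin(fδ)/sin δ ≈ 0.704.
p = a·p₁ + b·p₂ ≈ (0.448, 0.508, 0.736); φ = arcsin(p_z) ≈ 47.40°, λ = atan2(p_y, p_x) ≈ 48.61°.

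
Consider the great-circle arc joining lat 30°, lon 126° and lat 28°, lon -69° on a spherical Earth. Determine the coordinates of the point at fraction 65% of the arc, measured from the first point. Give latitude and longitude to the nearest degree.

≈ lat 67°, lon -95°

The haversine formula gives a central angle δ ≈ 2.099 rad (120.3°) between the endpoints.
Interpolate at f = 0.65 with slerp weights a = sin((1−f)δ)/sin δ ≈ 0.776, b = sin(fδ)/sin δ ≈ 1.133.
p = a·p₁ + b·p₂ ≈ (-0.036, -0.390, 0.920); φ = arcsin(p_z) ≈ 66.92°, λ = atan2(p_y, p_x) ≈ -95.34°.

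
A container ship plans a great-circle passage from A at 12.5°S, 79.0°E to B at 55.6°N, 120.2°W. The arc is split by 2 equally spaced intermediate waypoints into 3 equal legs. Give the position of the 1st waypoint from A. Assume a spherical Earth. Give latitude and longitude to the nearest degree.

Convert each endpoint to a unit vector on the sphere (x = cos φ cos λ, y = cos φ sin λ, z = sin φ).
The central angle between the endpoints is δ = arccos(p₁·p₂) ≈ 2.345 rad (134.4°).
Interpolate at f = 1/3 with slerp weights a = sin((1−f)δ)/sin δ ≈ 1.399, b = sin(fδ)/sin δ ≈ 0.986.
p = a·p₁ + b·p₂ ≈ (-0.020, 0.860, 0.511); φ = arcsin(p_z) ≈ 30.71°, λ = atan2(p_y, p_x) ≈ 91.30°.

≈ 31°N, 91°E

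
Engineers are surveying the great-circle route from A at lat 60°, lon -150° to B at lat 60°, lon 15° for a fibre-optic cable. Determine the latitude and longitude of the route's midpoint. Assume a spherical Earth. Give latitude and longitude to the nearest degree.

The haversine formula gives a central angle δ ≈ 1.037 rad (59.4°) between the endpoints.
Interpolate at f = 1/2 with slerp weights a = sin((1−f)δ)/sin δ ≈ 0.576, b = sin(fδ)/sin δ ≈ 0.576.
p = a·p₁ + b·p₂ ≈ (0.029, -0.069, 0.997); φ = arcsin(p_z) ≈ 85.69°, λ = atan2(p_y, p_x) ≈ -67.50°.

≈ lat 86°, lon -67°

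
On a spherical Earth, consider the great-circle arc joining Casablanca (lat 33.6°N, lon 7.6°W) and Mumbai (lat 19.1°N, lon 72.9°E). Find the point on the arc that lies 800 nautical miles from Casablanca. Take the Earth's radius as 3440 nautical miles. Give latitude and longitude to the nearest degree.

≈ lat 35°N, lon 8°E

Write both endpoints as unit vectors p₁, p₂ with components (cos φ cos λ, cos φ sin λ, sin φ).
The central angle between the endpoints is δ = arccos(p₁·p₂) ≈ 1.255 rad (71.9°). The total great-circle distance is δ·R ≈ 1.255 × 3440 ≈ 4316 nmi, so the target fraction is f = 800/4316 ≈ 0.185.
Interpolate at f ≈ 0.185 with slerp weights a = sin((1−f)δ)/sin δ ≈ 0.898, b = sin(fδ)/sin δ ≈ 0.242.
p = a·p₁ + b·p₂ ≈ (0.808, 0.120, 0.576); φ = arcsin(p_z) ≈ 35.18°, λ = atan2(p_y, p_x) ≈ 8.45°.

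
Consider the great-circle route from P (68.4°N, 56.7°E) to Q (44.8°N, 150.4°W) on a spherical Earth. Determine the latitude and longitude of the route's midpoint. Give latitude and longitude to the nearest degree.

The haversine formula gives a central angle δ ≈ 1.134 rad (65.0°) between the endpoints.
Interpolate at f = 1/2 with slerp weights a = sin((1−f)δ)/sin δ ≈ 0.593, b = sin(fδ)/sin δ ≈ 0.593.
p = a·p₁ + b·p₂ ≈ (-0.246, -0.025, 0.969); φ = arcsin(p_z) ≈ 75.68°, λ = atan2(p_y, p_x) ≈ -174.11°.

≈ (76°N, 174°W)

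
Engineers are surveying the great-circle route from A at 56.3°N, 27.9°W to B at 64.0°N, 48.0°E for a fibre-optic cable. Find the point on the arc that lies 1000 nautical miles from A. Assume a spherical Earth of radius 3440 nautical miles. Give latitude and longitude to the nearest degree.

The haversine formula gives a central angle δ ≈ 0.632 rad (36.2°) between the endpoints. The total great-circle distance is δ·R ≈ 0.632 × 3440 ≈ 2173 nmi, so the target fraction is f = 1000/2173 ≈ 0.460.
Interpolate at f ≈ 0.460 with slerp weights a = sin((1−f)δ)/sin δ ≈ 0.566, b = sin(fδ)/sin δ ≈ 0.485.
p = a·p₁ + b·p₂ ≈ (0.420, 0.011, 0.907); φ = arcsin(p_z) ≈ 65.15°, λ = atan2(p_y, p_x) ≈ 1.51°.

≈ 65°N, 2°E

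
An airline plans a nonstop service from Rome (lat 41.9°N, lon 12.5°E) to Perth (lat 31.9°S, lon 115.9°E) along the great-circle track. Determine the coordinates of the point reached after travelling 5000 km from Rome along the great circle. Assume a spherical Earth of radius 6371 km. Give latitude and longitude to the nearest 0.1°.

Convert each endpoint to a unit vector on the sphere (x = cos φ cos λ, y = cos φ sin λ, z = sin φ).
The central angle between the endpoints is δ = arccos(p₁·p₂) ≈ 2.094 rad (120.0°). The total great-circle distance is δ·R ≈ 2.094 × 6371 ≈ 13339 km, so the target fraction is f = 5000/13339 ≈ 0.375.
Interpolate at f ≈ 0.375 with slerp weights a = sin((1−f)δ)/sin δ ≈ 1.115, b = sin(fδ)/sin δ ≈ 0.816.
p = a·p₁ + b·p₂ ≈ (0.508, 0.803, 0.313); φ = arcsin(p_z) ≈ 18.27°, λ = atan2(p_y, p_x) ≈ 57.68°.

≈ lat 18.3°N, lon 57.7°E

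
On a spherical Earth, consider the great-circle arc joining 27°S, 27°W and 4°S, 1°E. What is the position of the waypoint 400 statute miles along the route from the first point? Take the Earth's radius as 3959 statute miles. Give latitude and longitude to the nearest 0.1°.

≈ 23.5°S, 21.9°W

The haversine formula gives a central angle δ ≈ 0.616 rad (35.3°) between the endpoints. The total great-circle distance is δ·R ≈ 0.616 × 3959 ≈ 2437 mi, so the target fraction is f = 400/2437 ≈ 0.164.
Interpolate at f ≈ 0.164 with slerp weights a = sin((1−f)δ)/sin δ ≈ 0.852, b = sin(fδ)/sin δ ≈ 0.175.
p = a·p₁ + b·p₂ ≈ (0.851, -0.342, -0.399); φ = arcsin(p_z) ≈ -23.52°, λ = atan2(p_y, p_x) ≈ -21.88°.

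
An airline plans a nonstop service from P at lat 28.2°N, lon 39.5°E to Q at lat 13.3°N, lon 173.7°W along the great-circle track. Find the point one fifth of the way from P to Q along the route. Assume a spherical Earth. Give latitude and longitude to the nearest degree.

≈ lat 45°N, lon 64°E

The haversine formula gives a central angle δ ≈ 2.226 rad (127.5°) between the endpoints.
Interpolate at f = 1/5 with slerp weights a = sin((1−f)δ)/sin δ ≈ 1.233, b = sin(fδ)/sin δ ≈ 0.543.
p = a·p₁ + b·p₂ ≈ (0.314, 0.633, 0.708); φ = arcsin(p_z) ≈ 45.04°, λ = atan2(p_y, p_x) ≈ 63.66°.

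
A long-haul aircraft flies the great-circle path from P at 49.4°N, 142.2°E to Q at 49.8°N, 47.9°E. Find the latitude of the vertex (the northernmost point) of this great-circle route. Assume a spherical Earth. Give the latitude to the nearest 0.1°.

The great circle lies in the plane with unit normal n̂ = (p₁ × p₂)/|p₁ × p₂|.
Here n̂_z ≈ -0.501; the vertex latitude is φ_max = arccos|n̂_z| ≈ 59.9°.
Check via Clairaut: cos φ_max = |cos φ₁| · sin C = cos(49.4°)·sin(50.3°) ≈ 0.501, again giving ≈ 59.9°.

≈ 59.9°N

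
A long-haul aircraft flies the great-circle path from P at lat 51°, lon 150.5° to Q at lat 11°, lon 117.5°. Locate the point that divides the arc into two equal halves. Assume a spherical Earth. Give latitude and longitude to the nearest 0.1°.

≈ lat 32.0°, lon 130.3°

Write both endpoints as unit vectors p₁, p₂ with components (cos φ cos λ, cos φ sin λ, sin φ).
The central angle between the endpoints is δ = arccos(p₁·p₂) ≈ 0.841 rad (48.2°).
Interpolate at f = 1/2 with slerp weights a = sin((1−f)δ)/sin δ ≈ 0.548, b = sin(fδ)/sin δ ≈ 0.548.
p = a·p₁ + b·p₂ ≈ (-0.548, 0.647, 0.530); φ = arcsin(p_z) ≈ 32.02°, λ = atan2(p_y, p_x) ≈ 130.29°.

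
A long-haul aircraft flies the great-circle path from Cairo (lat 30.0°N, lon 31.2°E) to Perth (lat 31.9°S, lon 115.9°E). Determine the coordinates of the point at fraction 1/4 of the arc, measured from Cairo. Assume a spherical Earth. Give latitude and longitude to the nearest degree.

≈ lat 15°N, lon 54°E

The haversine formula gives a central angle δ ≈ 1.768 rad (101.3°) between the endpoints.
Interpolate at f = 1/4 with slerp weights a = sin((1−f)δ)/sin δ ≈ 0.990, b = sin(fδ)/sin δ ≈ 0.436.
p = a·p₁ + b·p₂ ≈ (0.571, 0.777, 0.264); φ = arcsin(p_z) ≈ 15.32°, λ = atan2(p_y, p_x) ≈ 53.68°.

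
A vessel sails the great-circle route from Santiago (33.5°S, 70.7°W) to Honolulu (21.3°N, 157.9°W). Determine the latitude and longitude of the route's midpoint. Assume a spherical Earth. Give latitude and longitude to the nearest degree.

≈ (8°S, 117°W)

The haversine formula gives a central angle δ ≈ 1.734 rad (99.4°) between the endpoints.
Interpolate at f = 1/2 with slerp weights a = sin((1−f)δ)/sin δ ≈ 0.773, b = sin(fδ)/sin δ ≈ 0.773.
p = a·p₁ + b·p₂ ≈ (-0.454, -0.879, -0.146); φ = arcsin(p_z) ≈ -8.38°, λ = atan2(p_y, p_x) ≈ -117.32°.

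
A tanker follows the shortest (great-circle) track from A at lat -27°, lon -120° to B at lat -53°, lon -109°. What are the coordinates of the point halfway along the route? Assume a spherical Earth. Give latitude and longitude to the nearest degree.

≈ lat -40°, lon -116°

Convert each endpoint to a unit vector on the sphere (x = cos φ cos λ, y = cos φ sin λ, z = sin φ).
The central angle between the endpoints is δ = arccos(p₁·p₂) ≈ 0.476 rad (27.3°).
Interpolate at f = 1/2 with slerp weights a = sin((1−f)δ)/sin δ ≈ 0.514, b = sin(fδ)/sin δ ≈ 0.514.
p = a·p₁ + b·p₂ ≈ (-0.330, -0.690, -0.644); φ = arcsin(p_z) ≈ -40.13°, λ = atan2(p_y, p_x) ≈ -115.57°.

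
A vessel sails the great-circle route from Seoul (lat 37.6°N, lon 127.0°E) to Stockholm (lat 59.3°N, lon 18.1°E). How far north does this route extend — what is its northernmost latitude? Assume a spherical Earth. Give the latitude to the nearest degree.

≈ 65°N

The great circle lies in the plane with unit normal n̂ = (p₁ × p₂)/|p₁ × p₂|.
Here n̂_z ≈ -0.416; the vertex latitude is φ_max = arccos|n̂_z| ≈ 65.4°.
Check via Clairaut: cos φ_max = |cos φ₁| · sin C = cos(37.6°)·sin(31.7°) ≈ 0.416, again giving ≈ 65.4°.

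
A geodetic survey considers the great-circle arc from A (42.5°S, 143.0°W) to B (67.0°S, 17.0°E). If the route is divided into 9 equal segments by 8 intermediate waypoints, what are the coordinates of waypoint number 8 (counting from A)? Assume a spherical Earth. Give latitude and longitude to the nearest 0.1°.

The haversine formula gives a central angle δ ≈ 1.212 rad (69.4°) between the endpoints.
Interpolate at f = 8/9 with slerp weights a = sin((1−f)δ)/sin δ ≈ 0.143, b = sin(fδ)/sin δ ≈ 0.941.
p = a·p₁ + b·p₂ ≈ (0.267, 0.044, -0.963); φ = arcsin(p_z) ≈ -74.30°, λ = atan2(p_y, p_x) ≈ 9.32°.

≈ (74.3°S, 9.3°E)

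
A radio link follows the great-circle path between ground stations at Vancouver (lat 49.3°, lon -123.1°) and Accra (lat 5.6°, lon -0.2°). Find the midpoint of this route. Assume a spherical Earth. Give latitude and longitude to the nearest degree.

≈ lat 45°, lon -41°

Write both endpoints as unit vectors p₁, p₂ with components (cos φ cos λ, cos φ sin λ, sin φ).
The central angle between the endpoints is δ = arccos(p₁·p₂) ≈ 1.853 rad (106.2°).
Interpolate at f = 1/2 with slerp weights a = sin((1−f)δ)/sin δ ≈ 0.832, b = sin(fδ)/sin δ ≈ 0.832.
p = a·p₁ + b·p₂ ≈ (0.532, -0.458, 0.712); φ = arcsin(p_z) ≈ 45.43°, λ = atan2(p_y, p_x) ≈ -40.70°.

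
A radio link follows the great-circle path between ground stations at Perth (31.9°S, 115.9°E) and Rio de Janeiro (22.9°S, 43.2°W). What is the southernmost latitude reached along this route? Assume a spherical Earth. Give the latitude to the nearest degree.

The great circle lies in the plane with unit normal n̂ = (p₁ × p₂)/|p₁ × p₂|.
Here n̂_z ≈ -0.328; the vertex latitude is φ_max = arccos|n̂_z| ≈ 70.9°.

≈ 71°S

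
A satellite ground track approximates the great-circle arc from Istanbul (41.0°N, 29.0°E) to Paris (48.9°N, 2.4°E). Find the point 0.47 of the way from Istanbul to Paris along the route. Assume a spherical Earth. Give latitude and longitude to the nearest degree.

Convert each endpoint to a unit vector on the sphere (x = cos φ cos λ, y = cos φ sin λ, z = sin φ).
The central angle between the endpoints is δ = arccos(p₁·p₂) ≈ 0.354 rad (20.3°).
Interpolate at f = 0.47 with slerp weights a = sin((1−f)δ)/sin δ ≈ 0.538, b = sin(fδ)/sin δ ≈ 0.478.
p = a·p₁ + b·p₂ ≈ (0.669, 0.210, 0.713); φ = arcsin(p_z) ≈ 45.48°, λ = atan2(p_y, p_x) ≈ 17.43°.

≈ 45°N, 17°E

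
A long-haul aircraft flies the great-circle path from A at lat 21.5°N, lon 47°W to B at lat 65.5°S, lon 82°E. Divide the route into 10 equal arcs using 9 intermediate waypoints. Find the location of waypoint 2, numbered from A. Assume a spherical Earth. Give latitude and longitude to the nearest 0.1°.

≈ lat 1.7°S, lon 37.4°W

Convert each endpoint to a unit vector on the sphere (x = cos φ cos λ, y = cos φ sin λ, z = sin φ).
The central angle between the endpoints is δ = arccos(p₁·p₂) ≈ 2.185 rad (125.2°).
Interpolate at f = 2/10 with slerp weights a = sin((1−f)δ)/sin δ ≈ 1.204, b = sin(fδ)/sin δ ≈ 0.518.
p = a·p₁ + b·p₂ ≈ (0.794, -0.607, -0.030); φ = arcsin(p_z) ≈ -1.71°, λ = atan2(p_y, p_x) ≈ -37.39°.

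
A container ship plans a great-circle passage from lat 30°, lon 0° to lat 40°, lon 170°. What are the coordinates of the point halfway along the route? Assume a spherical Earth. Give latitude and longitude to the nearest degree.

≈ lat 81°, lon 50°

From cos δ = sin φ₁ sin φ₂ + cos φ₁ cos φ₂ cos Δλ, the central angle is δ ≈ 1.909 rad (109.4°).
Interpolate at f = 1/2 with slerp weights a = sin((1−f)δ)/sin δ ≈ 0.865, b = sin(fδ)/sin δ ≈ 0.865.
p = a·p₁ + b·p₂ ≈ (0.097, 0.115, 0.989); φ = arcsin(p_z) ≈ 81.36°, λ = atan2(p_y, p_x) ≈ 50.00°.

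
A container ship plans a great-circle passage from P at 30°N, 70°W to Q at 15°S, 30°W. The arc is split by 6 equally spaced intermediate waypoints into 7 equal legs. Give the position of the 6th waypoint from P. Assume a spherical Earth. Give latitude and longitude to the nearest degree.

The haversine formula gives a central angle δ ≈ 1.034 rad (59.2°) between the endpoints.
Interpolate at f = 6/7 with slerp weights a = sin((1−f)δ)/sin δ ≈ 0.171, b = sin(fδ)/sin δ ≈ 0.902.
p = a·p₁ + b·p₂ ≈ (0.805, -0.575, -0.148); φ = arcsin(p_z) ≈ -8.49°, λ = atan2(p_y, p_x) ≈ -35.53°.

≈ 8°S, 36°W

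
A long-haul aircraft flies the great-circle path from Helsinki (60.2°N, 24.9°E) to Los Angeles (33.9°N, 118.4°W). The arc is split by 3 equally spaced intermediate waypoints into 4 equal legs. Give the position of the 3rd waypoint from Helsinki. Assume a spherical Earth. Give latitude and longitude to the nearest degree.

The haversine formula gives a central angle δ ≈ 1.417 rad (81.2°) between the endpoints.
Interpolate at f = 3/4 with slerp weights a = sin((1−f)δ)/sin δ ≈ 0.351, b = sin(fδ)/sin δ ≈ 0.884.
p = a·p₁ + b·p₂ ≈ (-0.191, -0.572, 0.798); φ = arcsin(p_z) ≈ 52.91°, λ = atan2(p_y, p_x) ≈ -108.44°.

≈ 53°N, 108°W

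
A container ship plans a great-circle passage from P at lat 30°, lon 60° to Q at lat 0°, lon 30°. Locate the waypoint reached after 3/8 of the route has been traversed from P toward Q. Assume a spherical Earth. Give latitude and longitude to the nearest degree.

The haversine formula gives a central angle δ ≈ 0.723 rad (41.4°) between the endpoints.
Interpolate at f = 3/8 with slerp weights a = sin((1−f)δ)/sin δ ≈ 0.660, b = sin(fδ)/sin δ ≈ 0.405.
p = a·p₁ + b·p₂ ≈ (0.636, 0.697, 0.330); φ = arcsin(p_z) ≈ 19.27°, λ = atan2(p_y, p_x) ≈ 47.62°.

≈ lat 19°, lon 48°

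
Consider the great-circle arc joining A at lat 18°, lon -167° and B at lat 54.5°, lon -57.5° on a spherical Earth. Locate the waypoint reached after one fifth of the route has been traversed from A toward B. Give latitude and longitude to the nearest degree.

≈ lat 32°, lon -156°

Write both endpoints as unit vectors p₁, p₂ with components (cos φ cos λ, cos φ sin λ, sin φ).
The central angle between the endpoints is δ = arccos(p₁·p₂) ≈ 1.504 rad (86.1°).
Interpolate at f = 1/5 with slerp weights a = sin((1−f)δ)/sin δ ≈ 0.935, b = sin(fδ)/sin δ ≈ 0.297.
p = a·p₁ + b·p₂ ≈ (-0.774, -0.345, 0.531); φ = arcsin(p_z) ≈ 32.05°, λ = atan2(p_y, p_x) ≈ -155.95°.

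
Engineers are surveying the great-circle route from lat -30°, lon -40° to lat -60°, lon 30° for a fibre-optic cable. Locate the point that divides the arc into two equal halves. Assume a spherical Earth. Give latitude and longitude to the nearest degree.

Convert each endpoint to a unit vector on the sphere (x = cos φ cos λ, y = cos φ sin λ, z = sin φ).
The central angle between the endpoints is δ = arccos(p₁·p₂) ≈ 0.951 rad (54.5°).
Interpolate at f = 1/2 with slerp weights a = sin((1−f)δ)/sin δ ≈ 0.562, b = sin(fδ)/sin δ ≈ 0.562.
p = a·p₁ + b·p₂ ≈ (0.617, -0.172, -0.768); φ = arcsin(p_z) ≈ -50.19°, λ = atan2(p_y, p_x) ≈ -15.63°.

≈ lat -50°, lon -16°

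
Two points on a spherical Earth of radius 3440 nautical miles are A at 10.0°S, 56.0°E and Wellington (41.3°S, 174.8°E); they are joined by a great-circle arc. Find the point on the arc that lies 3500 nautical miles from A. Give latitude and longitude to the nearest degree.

≈ 45°S, 111°E

Write both endpoints as unit vectors p₁, p₂ with components (cos φ cos λ, cos φ sin λ, sin φ).
The central angle between the endpoints is δ = arccos(p₁·p₂) ≈ 1.815 rad (104.0°). The total great-circle distance is δ·R ≈ 1.815 × 3440 ≈ 6244 nmi, so the target fraction is f = 3500/6244 ≈ 0.561.
Interpolate at f ≈ 0.561 with slerp weights a = sin((1−f)δ)/sin δ ≈ 0.738, b = sin(fδ)/sin δ ≈ 0.877.
p = a·p₁ + b·p₂ ≈ (-0.250, 0.662, -0.707); φ = arcsin(p_z) ≈ -44.97°, λ = atan2(p_y, p_x) ≈ 110.68°.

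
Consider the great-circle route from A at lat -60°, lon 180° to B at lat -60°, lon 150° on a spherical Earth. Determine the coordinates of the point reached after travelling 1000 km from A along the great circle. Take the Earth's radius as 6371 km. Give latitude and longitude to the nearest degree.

≈ lat -61°, lon 162°

From cos δ = sin φ₁ sin φ₂ + cos φ₁ cos φ₂ cos Δλ, the central angle is δ ≈ 0.260 rad (14.9°). The total great-circle distance is δ·R ≈ 0.260 × 6371 ≈ 1654 km, so the target fraction is f = 1000/1654 ≈ 0.605.
Interpolate at f ≈ 0.605 with slerp weights a = sin((1−f)δ)/sin δ ≈ 0.399, b = sin(fδ)/sin δ ≈ 0.609.
p = a·p₁ + b·p₂ ≈ (-0.463, 0.152, -0.873); φ = arcsin(p_z) ≈ -60.81°, λ = atan2(p_y, p_x) ≈ 161.80°.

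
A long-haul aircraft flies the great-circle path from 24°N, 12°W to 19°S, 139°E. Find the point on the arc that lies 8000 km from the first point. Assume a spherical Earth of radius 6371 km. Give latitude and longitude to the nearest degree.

≈ 12°N, 63°E

Write both endpoints as unit vectors p₁, p₂ with components (cos φ cos λ, cos φ sin λ, sin φ).
The central angle between the endpoints is δ = arccos(p₁·p₂) ≈ 2.664 rad (152.6°). The total great-circle distance is δ·R ≈ 2.664 × 6371 ≈ 16969 km, so the target fraction is f = 8000/16969 ≈ 0.471.
Interpolate at f ≈ 0.471 with slerp weights a = sin((1−f)δ)/sin δ ≈ 2.145, b = sin(fδ)/sin δ ≈ 2.067.
p = a·p₁ + b·p₂ ≈ (0.442, 0.875, 0.200); φ = arcsin(p_z) ≈ 11.51°, λ = atan2(p_y, p_x) ≈ 63.19°.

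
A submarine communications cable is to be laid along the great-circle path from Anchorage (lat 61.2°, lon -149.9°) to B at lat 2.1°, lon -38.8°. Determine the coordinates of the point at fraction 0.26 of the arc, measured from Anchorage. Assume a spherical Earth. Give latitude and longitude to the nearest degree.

From cos δ = sin φ₁ sin φ₂ + cos φ₁ cos φ₂ cos Δλ, the central angle is δ ≈ 1.712 rad (98.1°).
Interpolate at f = 0.26 with slerp weights a = sin((1−f)δ)/sin δ ≈ 0.964, b = sin(fδ)/sin δ ≈ 0.435.
p = a·p₁ + b·p₂ ≈ (-0.063, -0.505, 0.861); φ = arcsin(p_z) ≈ 59.39°, λ = atan2(p_y, p_x) ≈ -97.10°.

≈ lat 59°, lon -97°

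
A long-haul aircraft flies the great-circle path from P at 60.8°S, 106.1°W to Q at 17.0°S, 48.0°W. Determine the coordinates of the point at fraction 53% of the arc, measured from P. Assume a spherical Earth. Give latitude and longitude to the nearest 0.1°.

Convert each endpoint to a unit vector on the sphere (x = cos φ cos λ, y = cos φ sin λ, z = sin φ).
The central angle between the endpoints is δ = arccos(p₁·p₂) ≈ 1.045 rad (59.9°).
Interpolate at f = 0.53 with slerp weights a = sin((1−f)δ)/sin δ ≈ 0.545, b = sin(fδ)/sin δ ≈ 0.608.
p = a·p₁ + b·p₂ ≈ (0.315, -0.688, -0.654); φ = arcsin(p_z) ≈ -40.83°, λ = atan2(p_y, p_x) ≈ -65.37°.

≈ 40.8°S, 65.4°W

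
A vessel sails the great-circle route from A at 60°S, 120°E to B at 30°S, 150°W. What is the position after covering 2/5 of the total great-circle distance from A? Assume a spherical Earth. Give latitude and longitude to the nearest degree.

≈ 57°S, 170°E

Convert each endpoint to a unit vector on the sphere (x = cos φ cos λ, y = cos φ sin λ, z = sin φ).
The central angle between the endpoints is δ = arccos(p₁·p₂) ≈ 1.123 rad (64.3°).
Interpolate at f = 2/5 with slerp weights a = sin((1−f)δ)/sin δ ≈ 0.692, b = sin(fδ)/sin δ ≈ 0.482.
p = a·p₁ + b·p₂ ≈ (-0.534, 0.091, -0.840); φ = arcsin(p_z) ≈ -57.18°, λ = atan2(p_y, p_x) ≈ 170.32°.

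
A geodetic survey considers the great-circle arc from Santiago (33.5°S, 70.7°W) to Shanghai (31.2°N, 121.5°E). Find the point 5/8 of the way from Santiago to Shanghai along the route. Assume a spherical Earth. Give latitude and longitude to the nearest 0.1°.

≈ 1.3°N, 179.0°W

Convert each endpoint to a unit vector on the sphere (x = cos φ cos λ, y = cos φ sin λ, z = sin φ).
The central angle between the endpoints is δ = arccos(p₁·p₂) ≈ 2.957 rad (169.4°).
Interpolate at f = 5/8 with slerp weights a = sin((1−f)δ)/sin δ ≈ 4.888, b = sin(fδ)/sin δ ≈ 5.251.
p = a·p₁ + b·p₂ ≈ (-1.000, -0.017, 0.022); φ = arcsin(p_z) ≈ 1.27°, λ = atan2(p_y, p_x) ≈ -179.00°.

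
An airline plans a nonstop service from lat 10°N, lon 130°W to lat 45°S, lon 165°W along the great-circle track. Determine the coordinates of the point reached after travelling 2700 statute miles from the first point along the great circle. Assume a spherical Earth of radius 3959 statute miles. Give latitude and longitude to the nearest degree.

≈ lat 25°S, lon 148°W

Convert each endpoint to a unit vector on the sphere (x = cos φ cos λ, y = cos φ sin λ, z = sin φ).
The central angle between the endpoints is δ = arccos(p₁·p₂) ≈ 1.107 rad (63.4°). The total great-circle distance is δ·R ≈ 1.107 × 3959 ≈ 4381 mi, so the target fraction is f = 2700/4381 ≈ 0.616.
Interpolate at f ≈ 0.616 with slerp weights a = sin((1−f)δ)/sin δ ≈ 0.461, b = sin(fδ)/sin δ ≈ 0.705.
p = a·p₁ + b·p₂ ≈ (-0.773, -0.477, -0.418); φ = arcsin(p_z) ≈ -24.74°, λ = atan2(p_y, p_x) ≈ -148.35°.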